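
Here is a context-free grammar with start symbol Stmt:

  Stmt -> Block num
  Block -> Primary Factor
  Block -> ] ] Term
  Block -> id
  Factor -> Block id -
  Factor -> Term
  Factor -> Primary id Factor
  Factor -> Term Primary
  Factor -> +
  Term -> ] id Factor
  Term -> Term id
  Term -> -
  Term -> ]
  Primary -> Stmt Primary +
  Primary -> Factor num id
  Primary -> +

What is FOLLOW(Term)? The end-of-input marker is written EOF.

In Block -> ] ] Term: Term is at the end, add FOLLOW(Block) = { id, num }.
In Factor -> Term: Term is at the end, add FOLLOW(Factor) = { +, -, ], id, num }.
In Factor -> Term Primary: add FIRST(Primary) = { +, -, ], id }.
In Term -> Term id: add FIRST(id) = { id }.
Union: FOLLOW(Term) = { +, -, ], id, num }.

{ +, -, ], id, num }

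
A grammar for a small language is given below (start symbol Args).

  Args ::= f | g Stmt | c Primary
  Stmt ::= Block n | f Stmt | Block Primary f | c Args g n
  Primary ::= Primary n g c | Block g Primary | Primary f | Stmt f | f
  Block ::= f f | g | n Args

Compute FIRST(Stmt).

{ c, f, g, n }

From Stmt ::= Block n: add FIRST(Block) = { f, g, n }.
Stmt ::= f Stmt contributes {f}.
From Stmt ::= Block Primary f: add FIRST(Block) = { f, g, n }.
Stmt ::= c Args g n contributes {c}.
Union: FIRST(Stmt) = { c, f, g, n }.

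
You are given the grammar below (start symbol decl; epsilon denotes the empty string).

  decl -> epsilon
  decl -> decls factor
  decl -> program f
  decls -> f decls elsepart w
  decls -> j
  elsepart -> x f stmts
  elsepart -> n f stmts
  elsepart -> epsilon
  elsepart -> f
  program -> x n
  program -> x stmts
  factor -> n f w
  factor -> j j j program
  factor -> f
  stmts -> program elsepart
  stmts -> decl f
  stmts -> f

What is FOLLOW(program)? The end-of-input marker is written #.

In decl -> program f: add FIRST(f) = { f }.
In factor -> j j j program: program is at the end, add FOLLOW(factor) = { #, f }.
In stmts -> program elsepart: add FIRST(elsepart)\{epsilon} = { f, n, x }.
  Since elsepart is nullable, also add FOLLOW(stmts) = { #, f, n, w, x }.
Union: FOLLOW(program) = { #, f, n, w, x }.

{ #, f, n, w, x }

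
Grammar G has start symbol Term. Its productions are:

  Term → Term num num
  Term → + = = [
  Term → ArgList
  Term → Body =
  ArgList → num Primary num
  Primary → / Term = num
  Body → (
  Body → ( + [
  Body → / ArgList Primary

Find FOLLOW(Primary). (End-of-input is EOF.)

In ArgList → num Primary num: add FIRST(num) = { num }.
In Body → / ArgList Primary: Primary is at the end, add FOLLOW(Body) = { = }.
Union: FOLLOW(Primary) = { =, num }.

{ =, num }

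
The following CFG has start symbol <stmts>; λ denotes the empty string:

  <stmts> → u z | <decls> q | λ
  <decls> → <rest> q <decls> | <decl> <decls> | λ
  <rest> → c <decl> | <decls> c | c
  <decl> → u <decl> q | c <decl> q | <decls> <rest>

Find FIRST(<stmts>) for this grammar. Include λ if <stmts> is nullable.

{ c, q, u, λ }

<stmts> → u z contributes {u}.
From <stmts> → <decls> q: <decls> nullable, take FIRST(<decls>) ∪ {q} = { c, q, u }.
<stmts> → λ contributes λ.
Union: FIRST(<stmts>) = { c, q, u, λ }.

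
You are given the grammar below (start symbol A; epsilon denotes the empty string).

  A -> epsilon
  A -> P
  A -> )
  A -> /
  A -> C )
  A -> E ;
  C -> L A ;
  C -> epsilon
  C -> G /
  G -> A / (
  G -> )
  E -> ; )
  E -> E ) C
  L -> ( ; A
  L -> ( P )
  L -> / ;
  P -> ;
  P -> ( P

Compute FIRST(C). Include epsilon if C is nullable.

{ (, ), /, ;, epsilon }

From C -> L A ;: add FIRST(L) = { (, / }.
C -> epsilon contributes epsilon.
From C -> G /: add FIRST(G) = { (, ), /, ; }.
Union: FIRST(C) = { (, ), /, ;, epsilon }.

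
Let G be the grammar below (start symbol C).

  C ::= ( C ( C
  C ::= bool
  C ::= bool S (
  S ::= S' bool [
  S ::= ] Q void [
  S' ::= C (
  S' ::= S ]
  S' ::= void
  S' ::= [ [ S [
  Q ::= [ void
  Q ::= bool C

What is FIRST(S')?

{ (, [, ], bool, void }

From S' ::= C (: add FIRST(C) = { (, bool }.
From S' ::= S ]: add FIRST(S) = { (, [, ], bool, void }.
S' ::= void contributes {void}.
S' ::= [ [ S [ contributes {[}.
Union: FIRST(S') = { (, [, ], bool, void }.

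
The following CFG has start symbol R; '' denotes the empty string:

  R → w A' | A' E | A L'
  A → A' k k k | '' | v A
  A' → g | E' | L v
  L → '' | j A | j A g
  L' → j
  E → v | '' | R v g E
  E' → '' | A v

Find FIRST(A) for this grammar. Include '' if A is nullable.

{ g, j, k, v, '' }

From A → A' k k k: A' nullable, take FIRST(A') ∪ {k} = { g, j, k, v }.
A → '' contributes ''.
A → v A contributes {v}.
Union: FIRST(A) = { g, j, k, v, '' }.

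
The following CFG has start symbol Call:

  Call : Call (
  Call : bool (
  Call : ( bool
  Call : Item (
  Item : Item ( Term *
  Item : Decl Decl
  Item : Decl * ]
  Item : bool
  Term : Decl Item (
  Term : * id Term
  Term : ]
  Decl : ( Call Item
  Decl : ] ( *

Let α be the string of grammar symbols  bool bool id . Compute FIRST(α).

{ bool }

bool is a terminal; add {bool} and stop.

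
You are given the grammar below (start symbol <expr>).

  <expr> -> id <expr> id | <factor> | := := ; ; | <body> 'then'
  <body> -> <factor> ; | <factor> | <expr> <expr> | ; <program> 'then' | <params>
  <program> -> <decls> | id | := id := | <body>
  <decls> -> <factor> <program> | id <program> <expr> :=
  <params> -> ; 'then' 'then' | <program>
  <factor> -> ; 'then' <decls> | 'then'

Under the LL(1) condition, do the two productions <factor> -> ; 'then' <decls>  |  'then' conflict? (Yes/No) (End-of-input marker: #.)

No

FIRST(; 'then' <decls>) = { ; } and FIRST('then') = { 'then' }.
The FIRST sets are disjoint and neither alternative is nullable — no conflict.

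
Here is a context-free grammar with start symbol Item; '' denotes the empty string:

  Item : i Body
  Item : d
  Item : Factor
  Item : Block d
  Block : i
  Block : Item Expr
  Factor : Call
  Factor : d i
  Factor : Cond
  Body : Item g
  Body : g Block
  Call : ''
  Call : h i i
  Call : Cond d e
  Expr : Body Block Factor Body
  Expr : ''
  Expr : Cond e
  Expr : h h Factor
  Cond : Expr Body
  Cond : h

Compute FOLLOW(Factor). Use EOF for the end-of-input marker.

{ EOF, d, e, g, h, i }

In Item : Factor: Factor is at the end, add FOLLOW(Item) = { EOF, d, e, g, h, i }.
In Expr : Body Block Factor Body: add FIRST(Body) = { d, g, h, i }.
In Expr : h h Factor: Factor is at the end, add FOLLOW(Expr) = { EOF, d, e, g, h, i }.
Union: FOLLOW(Factor) = { EOF, d, e, g, h, i }.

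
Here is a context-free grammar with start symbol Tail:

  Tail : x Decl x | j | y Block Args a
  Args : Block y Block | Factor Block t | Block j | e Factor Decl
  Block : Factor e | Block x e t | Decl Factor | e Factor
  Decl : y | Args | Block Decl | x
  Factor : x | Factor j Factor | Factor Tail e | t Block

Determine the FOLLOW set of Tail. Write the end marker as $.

{ $, e }

Tail is the start symbol, so $ ∈ FOLLOW(Tail).
In Factor : Factor Tail e: add FIRST(e) = { e }.
Union: FOLLOW(Tail) = { $, e }.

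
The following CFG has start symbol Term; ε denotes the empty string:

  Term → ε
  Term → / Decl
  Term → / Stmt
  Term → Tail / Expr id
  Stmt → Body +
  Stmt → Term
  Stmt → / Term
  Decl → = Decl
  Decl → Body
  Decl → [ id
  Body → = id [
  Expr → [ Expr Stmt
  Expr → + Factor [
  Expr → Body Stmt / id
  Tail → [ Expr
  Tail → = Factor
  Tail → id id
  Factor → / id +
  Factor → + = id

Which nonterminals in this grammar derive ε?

{ Stmt, Term }

Directly nullable (have an ε-production): Term.
Stmt → Term with every symbol nullable, so Stmt is nullable.
No other nonterminal has a production whose RHS symbols are all nullable.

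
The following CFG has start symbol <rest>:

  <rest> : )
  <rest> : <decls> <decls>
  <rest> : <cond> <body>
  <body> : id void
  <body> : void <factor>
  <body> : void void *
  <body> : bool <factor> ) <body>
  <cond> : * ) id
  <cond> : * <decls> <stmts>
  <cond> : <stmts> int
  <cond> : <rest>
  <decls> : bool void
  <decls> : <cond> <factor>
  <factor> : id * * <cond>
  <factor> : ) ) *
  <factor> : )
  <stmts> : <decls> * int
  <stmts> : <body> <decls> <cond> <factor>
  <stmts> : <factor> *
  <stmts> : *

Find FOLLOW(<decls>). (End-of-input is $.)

In <rest> : <decls> <decls>: add FIRST(<decls>) = { ), *, bool, id, void }.
In <rest> : <decls> <decls>: <decls> is at the end, add FOLLOW(<rest>) = { $, ), *, bool, id, int, void }.
In <cond> : * <decls> <stmts>: add FIRST(<stmts>) = { ), *, bool, id, void }.
In <stmts> : <decls> * int: add FIRST(* int) = { * }.
In <stmts> : <body> <decls> <cond> <factor>: add FIRST(<cond> <factor>) = { ), *, bool, id, void }.
Union: FOLLOW(<decls>) = { $, ), *, bool, id, int, void }.

{ $, ), *, bool, id, int, void }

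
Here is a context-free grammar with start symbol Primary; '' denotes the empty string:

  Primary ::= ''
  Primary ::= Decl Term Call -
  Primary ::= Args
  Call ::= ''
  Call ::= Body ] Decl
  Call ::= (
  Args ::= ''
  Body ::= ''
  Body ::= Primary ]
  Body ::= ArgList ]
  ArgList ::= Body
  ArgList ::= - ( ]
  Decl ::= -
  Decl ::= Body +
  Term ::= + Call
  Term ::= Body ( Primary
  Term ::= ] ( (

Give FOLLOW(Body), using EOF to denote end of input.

{ (, +, ] }

In Call ::= Body ] Decl: add FIRST(] Decl) = { ] }.
In ArgList ::= Body: Body is at the end, add FOLLOW(ArgList) = { ] }.
In Decl ::= Body +: add FIRST(+) = { + }.
In Term ::= Body ( Primary: add FIRST(( Primary) = { ( }.
Union: FOLLOW(Body) = { (, +, ] }.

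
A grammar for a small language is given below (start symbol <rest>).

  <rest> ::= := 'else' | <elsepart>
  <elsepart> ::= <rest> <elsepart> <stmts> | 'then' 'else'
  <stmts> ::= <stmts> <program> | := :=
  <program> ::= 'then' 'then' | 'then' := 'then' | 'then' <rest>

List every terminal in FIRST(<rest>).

{ 'then', := }

<rest> ::= := 'else' contributes {:=}.
From <rest> ::= <elsepart>: add FIRST(<elsepart>) = { 'then', := }.
Union: FIRST(<rest>) = { 'then', := }.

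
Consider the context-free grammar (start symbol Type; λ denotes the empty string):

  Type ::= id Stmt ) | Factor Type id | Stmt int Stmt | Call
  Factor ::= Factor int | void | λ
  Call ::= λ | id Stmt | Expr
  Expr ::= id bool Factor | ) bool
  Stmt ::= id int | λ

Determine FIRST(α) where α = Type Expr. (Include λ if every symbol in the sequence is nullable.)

{ ), id, int, void }

Add FIRST(Type)\{λ} = { ), id, int, void }; Type is nullable, continue.
Add FIRST(Expr) = { ), id }; Expr is not nullable, stop.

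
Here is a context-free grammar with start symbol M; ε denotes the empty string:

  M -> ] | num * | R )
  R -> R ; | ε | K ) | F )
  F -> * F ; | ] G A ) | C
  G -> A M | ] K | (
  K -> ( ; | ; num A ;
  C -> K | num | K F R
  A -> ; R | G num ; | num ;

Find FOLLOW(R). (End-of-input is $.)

{ (, ), *, ;, ], num }

In M -> R ): add FIRST()) = { ) }.
In R -> R ;: add FIRST(;) = { ; }.
In C -> K F R: R is at the end, add FOLLOW(C) = { (, ), *, ;, ], num }.
In A -> ; R: R is at the end, add FOLLOW(A) = { (, ), *, ;, ], num }.
Union: FOLLOW(R) = { (, ), *, ;, ], num }.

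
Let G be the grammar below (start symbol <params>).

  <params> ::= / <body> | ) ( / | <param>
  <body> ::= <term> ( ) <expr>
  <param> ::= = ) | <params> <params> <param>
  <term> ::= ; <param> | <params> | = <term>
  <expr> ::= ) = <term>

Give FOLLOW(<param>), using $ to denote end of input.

In <params> ::= <param>: <param> is at the end, add FOLLOW(<params>) = { $, (, ), /, = }.
In <param> ::= <params> <params> <param>: <param> is at the end, add FOLLOW(<param>) = { $, (, ), /, = }.
In <term> ::= ; <param>: <param> is at the end, add FOLLOW(<term>) = { $, (, ), /, = }.
Union: FOLLOW(<param>) = { $, (, ), /, = }.

{ $, (, ), /, = }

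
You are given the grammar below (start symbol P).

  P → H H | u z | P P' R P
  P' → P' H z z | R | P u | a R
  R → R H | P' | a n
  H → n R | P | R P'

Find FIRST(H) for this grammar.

H → n R contributes {n}.
From H → P: add FIRST(P) = { a, n, u }.
From H → R P': add FIRST(R) = { a, n, u }.
Union: FIRST(H) = { a, n, u }.

{ a, n, u }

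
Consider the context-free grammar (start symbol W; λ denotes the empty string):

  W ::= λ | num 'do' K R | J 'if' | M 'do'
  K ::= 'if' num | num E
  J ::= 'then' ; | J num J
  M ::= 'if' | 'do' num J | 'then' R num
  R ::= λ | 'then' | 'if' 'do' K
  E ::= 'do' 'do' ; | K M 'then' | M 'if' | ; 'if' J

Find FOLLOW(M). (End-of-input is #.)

{ 'do', 'if', 'then' }

In W ::= M 'do': add FIRST('do') = { 'do' }.
In E ::= K M 'then': add FIRST('then') = { 'then' }.
In E ::= M 'if': add FIRST('if') = { 'if' }.
Union: FOLLOW(M) = { 'do', 'if', 'then' }.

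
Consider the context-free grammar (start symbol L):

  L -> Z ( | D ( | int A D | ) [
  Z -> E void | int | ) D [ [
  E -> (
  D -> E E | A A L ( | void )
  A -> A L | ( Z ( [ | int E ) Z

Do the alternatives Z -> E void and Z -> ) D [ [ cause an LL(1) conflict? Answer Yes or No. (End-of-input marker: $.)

FIRST(E void) = { ( } and FIRST() D [ [) = { ) }.
The FIRST sets are disjoint and neither alternative is nullable — no conflict.

No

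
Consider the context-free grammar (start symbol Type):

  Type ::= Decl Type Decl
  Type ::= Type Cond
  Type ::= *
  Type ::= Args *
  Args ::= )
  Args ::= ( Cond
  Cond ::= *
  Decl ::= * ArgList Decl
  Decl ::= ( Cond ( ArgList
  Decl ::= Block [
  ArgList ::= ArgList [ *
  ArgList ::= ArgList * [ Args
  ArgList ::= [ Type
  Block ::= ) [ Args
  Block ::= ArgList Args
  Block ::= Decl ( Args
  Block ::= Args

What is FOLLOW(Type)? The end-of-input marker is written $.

{ $, (, ), *, [ }

Type is the start symbol, so $ ∈ FOLLOW(Type).
In Type ::= Decl Type Decl: add FIRST(Decl) = { (, ), *, [ }.
In Type ::= Type Cond: add FIRST(Cond) = { * }.
In ArgList ::= [ Type: Type is at the end, add FOLLOW(ArgList) = { $, (, ), *, [ }.
Union: FOLLOW(Type) = { $, (, ), *, [ }.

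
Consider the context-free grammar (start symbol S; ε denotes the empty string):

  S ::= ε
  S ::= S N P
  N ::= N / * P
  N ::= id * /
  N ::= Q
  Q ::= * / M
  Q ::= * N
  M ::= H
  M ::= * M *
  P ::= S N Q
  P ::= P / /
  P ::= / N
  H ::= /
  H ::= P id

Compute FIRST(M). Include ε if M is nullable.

From M ::= H: add FIRST(H) = { *, /, id }.
M ::= * M * contributes {*}.
Union: FIRST(M) = { *, /, id }.

{ *, /, id }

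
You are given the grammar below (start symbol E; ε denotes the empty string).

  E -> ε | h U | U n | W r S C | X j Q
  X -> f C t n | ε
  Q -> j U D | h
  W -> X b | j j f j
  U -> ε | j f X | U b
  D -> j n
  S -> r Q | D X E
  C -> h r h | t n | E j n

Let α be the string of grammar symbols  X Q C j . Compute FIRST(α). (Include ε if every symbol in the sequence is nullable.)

Add FIRST(X)\{ε} = { f }; X is nullable, continue.
Add FIRST(Q) = { h, j }; Q is not nullable, stop.

{ f, h, j }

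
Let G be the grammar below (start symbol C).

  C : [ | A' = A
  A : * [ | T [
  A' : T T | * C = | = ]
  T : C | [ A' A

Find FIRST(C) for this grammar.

C : [ contributes {[}.
From C : A' = A: add FIRST(A') = { *, =, [ }.
Union: FIRST(C) = { *, =, [ }.

{ *, =, [ }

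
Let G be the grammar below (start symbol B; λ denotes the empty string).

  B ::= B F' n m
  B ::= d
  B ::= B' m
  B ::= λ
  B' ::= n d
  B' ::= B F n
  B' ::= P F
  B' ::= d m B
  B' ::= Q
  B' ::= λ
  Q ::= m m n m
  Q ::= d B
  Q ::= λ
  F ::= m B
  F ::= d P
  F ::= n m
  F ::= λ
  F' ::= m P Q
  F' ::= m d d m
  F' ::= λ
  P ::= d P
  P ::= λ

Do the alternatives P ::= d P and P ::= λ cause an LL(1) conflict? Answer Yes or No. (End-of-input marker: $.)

FIRST(d P) = { d } and FIRST(λ) = { λ }.
The second alternative is nullable and FOLLOW(P) = { d, m, n } shares d with FIRST of the first — conflict.

Yes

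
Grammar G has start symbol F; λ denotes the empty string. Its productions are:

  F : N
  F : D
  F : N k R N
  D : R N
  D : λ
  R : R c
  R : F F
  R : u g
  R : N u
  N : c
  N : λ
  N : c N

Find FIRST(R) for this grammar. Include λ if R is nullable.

{ c, k, u, λ }

From R : R c: R nullable, take FIRST(R) ∪ {c} = { c, k, u }.
From R : F F: F, F nullable, take FIRST(F) ∪ FIRST(F) = { c, k, u }; also λ since the whole RHS is nullable.
R : u g contributes {u}.
From R : N u: N nullable, take FIRST(N) ∪ {u} = { c, u }.
Union: FIRST(R) = { c, k, u, λ }.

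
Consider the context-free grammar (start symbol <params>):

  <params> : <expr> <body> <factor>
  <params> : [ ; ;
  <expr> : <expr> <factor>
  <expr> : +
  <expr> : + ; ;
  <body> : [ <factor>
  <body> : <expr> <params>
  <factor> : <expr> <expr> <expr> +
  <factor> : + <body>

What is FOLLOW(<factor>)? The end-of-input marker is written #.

In <params> : <expr> <body> <factor>: <factor> is at the end, add FOLLOW(<params>) = { #, +, [ }.
In <expr> : <expr> <factor>: <factor> is at the end, add FOLLOW(<expr>) = { +, [ }.
In <body> : [ <factor>: <factor> is at the end, add FOLLOW(<body>) = { #, +, [ }.
Union: FOLLOW(<factor>) = { #, +, [ }.

{ #, +, [ }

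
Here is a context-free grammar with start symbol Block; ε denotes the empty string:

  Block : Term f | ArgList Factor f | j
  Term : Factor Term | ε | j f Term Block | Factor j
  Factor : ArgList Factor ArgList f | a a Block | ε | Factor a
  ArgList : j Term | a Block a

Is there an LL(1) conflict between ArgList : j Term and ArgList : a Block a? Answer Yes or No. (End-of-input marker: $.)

No

FIRST(j Term) = { j } and FIRST(a Block a) = { a }.
The FIRST sets are disjoint and neither alternative is nullable — no conflict.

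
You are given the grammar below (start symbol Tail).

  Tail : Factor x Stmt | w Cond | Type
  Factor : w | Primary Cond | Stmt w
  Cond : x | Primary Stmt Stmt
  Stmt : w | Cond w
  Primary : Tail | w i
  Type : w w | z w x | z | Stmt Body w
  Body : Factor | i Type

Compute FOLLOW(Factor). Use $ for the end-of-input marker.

{ w, x }

In Tail : Factor x Stmt: add FIRST(x Stmt) = { x }.
In Body : Factor: Factor is at the end, add FOLLOW(Body) = { w }.
Union: FOLLOW(Factor) = { w, x }.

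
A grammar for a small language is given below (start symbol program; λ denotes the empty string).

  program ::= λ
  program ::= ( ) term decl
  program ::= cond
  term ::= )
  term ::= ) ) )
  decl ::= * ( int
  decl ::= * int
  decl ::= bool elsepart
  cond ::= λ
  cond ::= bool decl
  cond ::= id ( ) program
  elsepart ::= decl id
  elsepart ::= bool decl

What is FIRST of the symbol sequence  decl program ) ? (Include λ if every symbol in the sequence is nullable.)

{ *, bool }

Add FIRST(decl) = { *, bool }; decl is not nullable, stop.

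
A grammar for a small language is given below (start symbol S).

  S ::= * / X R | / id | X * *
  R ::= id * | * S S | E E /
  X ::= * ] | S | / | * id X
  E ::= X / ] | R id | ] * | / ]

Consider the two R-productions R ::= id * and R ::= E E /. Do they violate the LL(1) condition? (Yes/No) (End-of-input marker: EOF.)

FIRST(id *) = { id } and FIRST(E E /) = { *, /, ], id }.
Both contain id, so the two alternatives are not disjoint — LL(1) conflict.

Yes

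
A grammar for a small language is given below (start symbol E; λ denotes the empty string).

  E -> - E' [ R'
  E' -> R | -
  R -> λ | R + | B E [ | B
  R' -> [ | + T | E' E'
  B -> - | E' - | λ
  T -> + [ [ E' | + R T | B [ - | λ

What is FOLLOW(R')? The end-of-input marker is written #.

In E -> - E' [ R': R' is at the end, add FOLLOW(E) = { #, [ }.
Union: FOLLOW(R') = { #, [ }.

{ #, [ }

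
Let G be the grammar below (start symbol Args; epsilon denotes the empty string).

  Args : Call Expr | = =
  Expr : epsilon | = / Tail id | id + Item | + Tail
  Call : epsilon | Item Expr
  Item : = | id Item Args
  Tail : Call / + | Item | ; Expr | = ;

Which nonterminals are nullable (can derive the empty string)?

{ Args, Call, Expr }

Directly nullable (have an epsilon-production): Expr, Call.
Args : Call Expr with every symbol nullable, so Args is nullable.
No other nonterminal has a production whose RHS symbols are all nullable.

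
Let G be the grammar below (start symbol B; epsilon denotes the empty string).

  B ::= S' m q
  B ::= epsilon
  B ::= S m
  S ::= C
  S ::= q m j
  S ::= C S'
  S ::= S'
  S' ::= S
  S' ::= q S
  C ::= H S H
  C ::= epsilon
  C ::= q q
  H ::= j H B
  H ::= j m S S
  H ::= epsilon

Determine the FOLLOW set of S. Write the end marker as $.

In B ::= S m: add FIRST(m) = { m }.
In S' ::= S: S is at the end, add FOLLOW(S') = { j, m, q }.
In S' ::= q S: S is at the end, add FOLLOW(S') = { j, m, q }.
In C ::= H S H: add FIRST(H)\{epsilon} = { j }.
  Since H is nullable, also add FOLLOW(C) = { j, m, q }.
In H ::= j m S S: add FIRST(S)\{epsilon} = { j, q }.
  Since S is nullable, also add FOLLOW(H) = { j, m, q }.
In H ::= j m S S: S is at the end, add FOLLOW(H) = { j, m, q }.
Union: FOLLOW(S) = { j, m, q }.

{ j, m, q }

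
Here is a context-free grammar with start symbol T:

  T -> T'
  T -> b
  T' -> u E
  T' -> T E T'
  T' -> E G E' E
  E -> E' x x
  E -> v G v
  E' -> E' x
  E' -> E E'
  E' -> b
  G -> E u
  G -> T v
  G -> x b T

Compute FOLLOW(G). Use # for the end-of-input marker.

{ b, v }

In T' -> E G E' E: add FIRST(E' E) = { b, v }.
In E -> v G v: add FIRST(v) = { v }.
Union: FOLLOW(G) = { b, v }.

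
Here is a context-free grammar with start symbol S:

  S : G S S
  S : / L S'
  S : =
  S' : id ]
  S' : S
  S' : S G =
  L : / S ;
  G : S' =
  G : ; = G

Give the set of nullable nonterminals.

{ } (none)

No nonterminal has an empty production or an RHS whose symbols are all nullable.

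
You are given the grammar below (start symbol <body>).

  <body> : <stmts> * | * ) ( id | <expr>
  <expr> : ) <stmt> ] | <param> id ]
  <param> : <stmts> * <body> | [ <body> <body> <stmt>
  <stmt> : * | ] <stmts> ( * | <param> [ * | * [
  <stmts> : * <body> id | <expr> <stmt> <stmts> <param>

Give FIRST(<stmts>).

<stmts> : * <body> id contributes {*}.
From <stmts> : <expr> <stmt> <stmts> <param>: add FIRST(<expr>) = { ), *, [ }.
Union: FIRST(<stmts>) = { ), *, [ }.

{ ), *, [ }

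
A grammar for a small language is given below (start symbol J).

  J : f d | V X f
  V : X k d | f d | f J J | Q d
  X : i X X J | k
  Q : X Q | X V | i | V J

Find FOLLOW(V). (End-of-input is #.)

In J : V X f: add FIRST(X f) = { i, k }.
In Q : X V: V is at the end, add FOLLOW(Q) = { d }.
In Q : V J: add FIRST(J) = { f, i, k }.
Union: FOLLOW(V) = { d, f, i, k }.

{ d, f, i, k }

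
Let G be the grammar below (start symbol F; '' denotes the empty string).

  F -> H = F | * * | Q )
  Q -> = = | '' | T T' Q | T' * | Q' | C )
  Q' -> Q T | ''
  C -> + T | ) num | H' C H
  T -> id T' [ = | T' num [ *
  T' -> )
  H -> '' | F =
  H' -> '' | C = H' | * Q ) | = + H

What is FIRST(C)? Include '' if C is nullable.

C -> + T contributes {+}.
C -> ) num contributes {)}.
From C -> H' C H: H' nullable, take FIRST(H') ∪ FIRST(C) = { ), *, +, = }.
Union: FIRST(C) = { ), *, +, = }.

{ ), *, +, = }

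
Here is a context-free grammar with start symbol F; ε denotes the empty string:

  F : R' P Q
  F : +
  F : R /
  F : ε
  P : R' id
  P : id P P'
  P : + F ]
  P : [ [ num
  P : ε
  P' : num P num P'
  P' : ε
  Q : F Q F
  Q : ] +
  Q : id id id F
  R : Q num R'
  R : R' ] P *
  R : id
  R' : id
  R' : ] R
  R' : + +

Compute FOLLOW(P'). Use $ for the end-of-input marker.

In P : id P P': P' is at the end, add FOLLOW(P) = { *, +, ], id, num }.
In P' : num P num P': P' is at the end, add FOLLOW(P') = { *, +, ], id, num }.
Union: FOLLOW(P') = { *, +, ], id, num }.

{ *, +, ], id, num }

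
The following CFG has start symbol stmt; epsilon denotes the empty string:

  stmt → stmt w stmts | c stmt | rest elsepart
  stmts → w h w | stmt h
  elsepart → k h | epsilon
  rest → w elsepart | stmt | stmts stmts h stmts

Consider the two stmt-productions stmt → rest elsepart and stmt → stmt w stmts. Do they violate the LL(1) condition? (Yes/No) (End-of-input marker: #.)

FIRST(rest elsepart) = { c, w } and FIRST(stmt w stmts) = { c, w }.
Both contain c, so the two alternatives are not disjoint — LL(1) conflict.

Yes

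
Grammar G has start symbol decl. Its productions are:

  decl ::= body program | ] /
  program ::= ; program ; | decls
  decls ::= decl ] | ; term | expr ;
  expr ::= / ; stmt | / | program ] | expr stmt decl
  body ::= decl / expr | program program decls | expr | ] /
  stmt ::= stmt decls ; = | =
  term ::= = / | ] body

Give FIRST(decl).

{ /, ;, ] }

From decl ::= body program: add FIRST(body) = { /, ;, ] }.
decl ::= ] / contributes {]}.
Union: FIRST(decl) = { /, ;, ] }.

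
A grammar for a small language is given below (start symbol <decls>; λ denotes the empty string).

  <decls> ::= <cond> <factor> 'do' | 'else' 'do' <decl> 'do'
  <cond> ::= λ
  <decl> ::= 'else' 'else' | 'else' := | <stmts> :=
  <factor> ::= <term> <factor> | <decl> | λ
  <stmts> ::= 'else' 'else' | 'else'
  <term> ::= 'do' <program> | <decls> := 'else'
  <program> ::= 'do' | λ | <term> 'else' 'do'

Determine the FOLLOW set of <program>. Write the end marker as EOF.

In <term> ::= 'do' <program>: <program> is at the end, add FOLLOW(<term>) = { 'do', 'else' }.
Union: FOLLOW(<program>) = { 'do', 'else' }.

{ 'do', 'else' }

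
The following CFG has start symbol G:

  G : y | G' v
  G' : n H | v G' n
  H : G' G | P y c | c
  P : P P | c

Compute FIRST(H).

{ c, n, v }

From H : G' G: add FIRST(G') = { n, v }.
From H : P y c: add FIRST(P) = { c }.
H : c contributes {c}.
Union: FIRST(H) = { c, n, v }.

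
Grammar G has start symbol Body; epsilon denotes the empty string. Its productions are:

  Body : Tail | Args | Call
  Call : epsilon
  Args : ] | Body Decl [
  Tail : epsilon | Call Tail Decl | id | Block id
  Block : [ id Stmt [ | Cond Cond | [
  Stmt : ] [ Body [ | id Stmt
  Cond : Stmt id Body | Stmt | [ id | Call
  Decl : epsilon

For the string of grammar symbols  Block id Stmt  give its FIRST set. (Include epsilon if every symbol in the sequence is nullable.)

{ [, ], id }

Add FIRST(Block)\{epsilon} = { [, ], id }; Block is nullable, continue.
id is a terminal; add {id} and stop.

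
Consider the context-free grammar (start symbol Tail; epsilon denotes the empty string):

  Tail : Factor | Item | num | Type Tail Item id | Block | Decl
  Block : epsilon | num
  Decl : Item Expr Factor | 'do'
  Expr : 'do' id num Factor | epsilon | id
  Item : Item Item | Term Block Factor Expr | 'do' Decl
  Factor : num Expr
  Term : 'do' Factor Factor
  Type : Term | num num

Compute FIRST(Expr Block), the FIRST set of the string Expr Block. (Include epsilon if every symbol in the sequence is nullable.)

Add FIRST(Expr)\{epsilon} = { 'do', id }; Expr is nullable, continue.
Add FIRST(Block)\{epsilon} = { num }; Block is nullable, continue.
Every symbol is nullable, so include epsilon.

{ 'do', id, num, epsilon }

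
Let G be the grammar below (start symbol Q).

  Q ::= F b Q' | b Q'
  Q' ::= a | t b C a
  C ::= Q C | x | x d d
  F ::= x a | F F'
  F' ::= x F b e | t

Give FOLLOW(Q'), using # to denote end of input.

{ #, b, x }

In Q ::= F b Q': Q' is at the end, add FOLLOW(Q) = { #, b, x }.
In Q ::= b Q': Q' is at the end, add FOLLOW(Q) = { #, b, x }.
Union: FOLLOW(Q') = { #, b, x }.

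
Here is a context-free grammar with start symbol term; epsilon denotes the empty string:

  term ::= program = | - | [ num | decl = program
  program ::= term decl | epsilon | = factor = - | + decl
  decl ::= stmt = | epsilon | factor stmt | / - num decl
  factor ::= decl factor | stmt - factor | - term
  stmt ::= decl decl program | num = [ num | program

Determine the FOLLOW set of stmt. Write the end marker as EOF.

In decl ::= stmt =: add FIRST(=) = { = }.
In decl ::= factor stmt: stmt is at the end, add FOLLOW(decl) = { EOF, +, -, /, =, [, num }.
In factor ::= stmt - factor: add FIRST(- factor) = { - }.
Union: FOLLOW(stmt) = { EOF, +, -, /, =, [, num }.

{ EOF, +, -, /, =, [, num }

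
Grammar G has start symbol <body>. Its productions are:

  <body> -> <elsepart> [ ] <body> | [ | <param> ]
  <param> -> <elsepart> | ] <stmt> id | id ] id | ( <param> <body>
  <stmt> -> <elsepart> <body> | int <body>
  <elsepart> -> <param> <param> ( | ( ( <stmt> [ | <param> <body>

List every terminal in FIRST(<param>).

{ (, ], id }

From <param> -> <elsepart>: add FIRST(<elsepart>) = { (, ], id }.
<param> -> ] <stmt> id contributes {]}.
<param> -> id ] id contributes {id}.
<param> -> ( <param> <body> contributes {(}.
Union: FIRST(<param>) = { (, ], id }.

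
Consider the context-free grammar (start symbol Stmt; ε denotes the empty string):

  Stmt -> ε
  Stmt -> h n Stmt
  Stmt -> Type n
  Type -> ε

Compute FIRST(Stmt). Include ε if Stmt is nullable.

Stmt -> ε contributes ε.
Stmt -> h n Stmt contributes {h}.
From Stmt -> Type n: Type nullable, take FIRST(Type) ∪ {n} = { n }.
Union: FIRST(Stmt) = { h, n, ε }.

{ h, n, ε }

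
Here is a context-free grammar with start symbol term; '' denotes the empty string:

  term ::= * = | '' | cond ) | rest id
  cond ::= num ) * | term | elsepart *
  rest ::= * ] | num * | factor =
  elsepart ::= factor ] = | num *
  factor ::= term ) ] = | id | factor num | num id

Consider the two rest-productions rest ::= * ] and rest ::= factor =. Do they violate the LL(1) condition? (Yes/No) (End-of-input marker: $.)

FIRST(* ]) = { * } and FIRST(factor =) = { ), *, id, num }.
Both contain *, so the two alternatives are not disjoint — LL(1) conflict.

Yes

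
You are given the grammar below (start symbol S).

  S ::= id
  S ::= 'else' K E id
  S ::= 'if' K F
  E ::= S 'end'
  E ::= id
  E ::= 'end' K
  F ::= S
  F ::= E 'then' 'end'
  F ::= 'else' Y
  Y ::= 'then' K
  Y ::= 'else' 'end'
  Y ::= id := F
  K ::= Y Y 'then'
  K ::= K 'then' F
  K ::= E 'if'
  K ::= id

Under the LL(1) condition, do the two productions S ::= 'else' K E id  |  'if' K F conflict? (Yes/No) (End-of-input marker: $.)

FIRST('else' K E id) = { 'else' } and FIRST('if' K F) = { 'if' }.
The FIRST sets are disjoint and neither alternative is nullable — no conflict.

No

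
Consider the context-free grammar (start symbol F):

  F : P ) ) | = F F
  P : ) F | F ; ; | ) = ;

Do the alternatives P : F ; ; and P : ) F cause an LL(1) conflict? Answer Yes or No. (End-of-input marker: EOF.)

Yes

FIRST(F ; ;) = { ), = } and FIRST() F) = { ) }.
Both contain ), so the two alternatives are not disjoint — LL(1) conflict.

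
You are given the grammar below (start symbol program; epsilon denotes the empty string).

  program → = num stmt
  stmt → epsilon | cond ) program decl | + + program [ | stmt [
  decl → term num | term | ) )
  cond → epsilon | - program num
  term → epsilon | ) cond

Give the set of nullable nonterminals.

{ cond, decl, stmt, term }

Directly nullable (have an epsilon-production): stmt, cond, term.
decl → term with every symbol nullable, so decl is nullable.
No other nonterminal has a production whose RHS symbols are all nullable.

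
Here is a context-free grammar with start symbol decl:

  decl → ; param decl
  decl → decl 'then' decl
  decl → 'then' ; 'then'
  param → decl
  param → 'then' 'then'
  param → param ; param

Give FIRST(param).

{ 'then', ; }

From param → decl: add FIRST(decl) = { 'then', ; }.
param → 'then' 'then' contributes {'then'}.
From param → param ; param: add FIRST(param) = { 'then', ; }.
Union: FIRST(param) = { 'then', ; }.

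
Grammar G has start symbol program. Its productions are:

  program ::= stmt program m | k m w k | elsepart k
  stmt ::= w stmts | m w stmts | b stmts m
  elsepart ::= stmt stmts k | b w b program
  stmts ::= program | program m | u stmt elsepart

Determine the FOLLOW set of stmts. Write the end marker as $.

In stmt ::= w stmts: stmts is at the end, add FOLLOW(stmt) = { b, k, m, u, w }.
In stmt ::= m w stmts: stmts is at the end, add FOLLOW(stmt) = { b, k, m, u, w }.
In stmt ::= b stmts m: add FIRST(m) = { m }.
In elsepart ::= stmt stmts k: add FIRST(k) = { k }.
Union: FOLLOW(stmts) = { b, k, m, u, w }.

{ b, k, m, u, w }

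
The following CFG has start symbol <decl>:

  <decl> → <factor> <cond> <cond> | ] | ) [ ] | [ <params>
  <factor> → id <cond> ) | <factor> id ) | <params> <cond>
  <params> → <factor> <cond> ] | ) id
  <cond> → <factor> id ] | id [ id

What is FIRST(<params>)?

{ ), id }

From <params> → <factor> <cond> ]: add FIRST(<factor>) = { ), id }.
<params> → ) id contributes {)}.
Union: FIRST(<params>) = { ), id }.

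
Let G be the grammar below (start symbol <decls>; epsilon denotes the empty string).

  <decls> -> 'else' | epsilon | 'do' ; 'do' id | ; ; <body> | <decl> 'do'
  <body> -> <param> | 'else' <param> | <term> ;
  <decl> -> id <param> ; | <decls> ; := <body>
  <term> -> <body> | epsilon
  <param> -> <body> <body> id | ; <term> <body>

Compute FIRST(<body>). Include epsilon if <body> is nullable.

From <body> -> <param>: add FIRST(<param>) = { 'else', ; }.
<body> -> 'else' <param> contributes {'else'}.
From <body> -> <term> ;: <term> nullable, take FIRST(<term>) ∪ {;} = { 'else', ; }.
Union: FIRST(<body>) = { 'else', ; }.

{ 'else', ; }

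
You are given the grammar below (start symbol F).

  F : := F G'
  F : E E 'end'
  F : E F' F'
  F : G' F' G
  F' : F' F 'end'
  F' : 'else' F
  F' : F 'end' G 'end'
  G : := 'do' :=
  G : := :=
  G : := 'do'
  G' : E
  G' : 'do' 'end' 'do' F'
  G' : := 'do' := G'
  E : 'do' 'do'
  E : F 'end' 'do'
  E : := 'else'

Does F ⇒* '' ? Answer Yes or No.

No

No nonterminal in this grammar is nullable.
No production of F has an RHS whose symbols are all nullable, so F is not nullable.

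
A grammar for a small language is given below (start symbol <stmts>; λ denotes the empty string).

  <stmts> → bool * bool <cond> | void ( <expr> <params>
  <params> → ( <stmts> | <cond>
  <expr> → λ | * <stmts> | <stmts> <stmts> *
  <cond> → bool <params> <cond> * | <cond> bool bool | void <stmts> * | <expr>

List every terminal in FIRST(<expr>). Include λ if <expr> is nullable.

<expr> → λ contributes λ.
<expr> → * <stmts> contributes {*}.
From <expr> → <stmts> <stmts> *: add FIRST(<stmts>) = { bool, void }.
Union: FIRST(<expr>) = { *, bool, void, λ }.

{ *, bool, void, λ }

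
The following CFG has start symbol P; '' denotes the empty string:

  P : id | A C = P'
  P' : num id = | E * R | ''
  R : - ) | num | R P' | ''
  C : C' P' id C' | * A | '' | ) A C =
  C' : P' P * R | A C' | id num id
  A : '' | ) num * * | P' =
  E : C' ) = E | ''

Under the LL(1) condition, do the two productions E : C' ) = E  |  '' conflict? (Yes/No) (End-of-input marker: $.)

FIRST(C' ) = E) = { ), *, =, id, num } and FIRST('') = { '' }.
The second alternative is nullable and FOLLOW(E) = { * } shares * with FIRST of the first — conflict.

Yes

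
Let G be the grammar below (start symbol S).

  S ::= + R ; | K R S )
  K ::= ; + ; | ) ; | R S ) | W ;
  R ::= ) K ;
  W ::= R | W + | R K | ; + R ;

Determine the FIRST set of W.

{ ), ; }

From W ::= R: add FIRST(R) = { ) }.
From W ::= W +: add FIRST(W) = { ), ; }.
From W ::= R K: add FIRST(R) = { ) }.
W ::= ; + R ; contributes {;}.
Union: FIRST(W) = { ), ; }.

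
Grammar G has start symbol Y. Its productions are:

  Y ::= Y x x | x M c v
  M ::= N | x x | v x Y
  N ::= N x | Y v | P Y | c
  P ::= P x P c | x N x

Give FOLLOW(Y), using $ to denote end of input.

Y is the start symbol, so $ ∈ FOLLOW(Y).
In Y ::= Y x x: add FIRST(x x) = { x }.
In M ::= v x Y: Y is at the end, add FOLLOW(M) = { c }.
In N ::= Y v: add FIRST(v) = { v }.
In N ::= P Y: Y is at the end, add FOLLOW(N) = { c, x }.
Union: FOLLOW(Y) = { $, c, v, x }.

{ $, c, v, x }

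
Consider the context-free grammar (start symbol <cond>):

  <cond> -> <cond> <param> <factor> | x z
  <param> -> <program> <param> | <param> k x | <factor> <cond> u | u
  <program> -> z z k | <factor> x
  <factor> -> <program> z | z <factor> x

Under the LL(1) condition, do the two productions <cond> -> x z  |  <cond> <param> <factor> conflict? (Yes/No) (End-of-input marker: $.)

Yes

FIRST(x z) = { x } and FIRST(<cond> <param> <factor>) = { x }.
Both contain x, so the two alternatives are not disjoint — LL(1) conflict.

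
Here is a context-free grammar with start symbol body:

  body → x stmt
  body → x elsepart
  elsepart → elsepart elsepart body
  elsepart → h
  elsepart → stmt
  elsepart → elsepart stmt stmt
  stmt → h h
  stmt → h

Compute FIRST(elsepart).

From elsepart → elsepart elsepart body: add FIRST(elsepart) = { h }.
elsepart → h contributes {h}.
From elsepart → stmt: add FIRST(stmt) = { h }.
From elsepart → elsepart stmt stmt: add FIRST(elsepart) = { h }.
Union: FIRST(elsepart) = { h }.

{ h }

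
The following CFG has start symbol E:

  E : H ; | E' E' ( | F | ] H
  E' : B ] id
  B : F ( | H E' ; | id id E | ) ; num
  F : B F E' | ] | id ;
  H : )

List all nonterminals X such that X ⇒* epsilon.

{ } (none)

No nonterminal has an empty production or an RHS whose symbols are all nullable.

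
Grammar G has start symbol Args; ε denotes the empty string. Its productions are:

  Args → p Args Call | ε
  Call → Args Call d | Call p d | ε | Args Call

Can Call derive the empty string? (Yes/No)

Call has an ε-production, so Call ⇒ ε.

Yes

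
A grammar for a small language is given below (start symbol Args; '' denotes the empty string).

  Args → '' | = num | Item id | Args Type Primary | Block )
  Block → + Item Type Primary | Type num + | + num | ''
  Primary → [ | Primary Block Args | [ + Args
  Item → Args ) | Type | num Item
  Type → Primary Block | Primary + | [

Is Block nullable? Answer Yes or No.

Yes

Block has an ''-production, so Block ⇒ ''.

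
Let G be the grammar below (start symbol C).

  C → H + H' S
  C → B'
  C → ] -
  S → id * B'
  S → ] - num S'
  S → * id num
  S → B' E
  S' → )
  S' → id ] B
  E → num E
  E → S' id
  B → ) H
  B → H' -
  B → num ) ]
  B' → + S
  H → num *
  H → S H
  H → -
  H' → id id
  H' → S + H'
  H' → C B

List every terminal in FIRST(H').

H' → id id contributes {id}.
From H' → S + H': add FIRST(S) = { *, +, ], id }.
From H' → C B: add FIRST(C) = { *, +, -, ], id, num }.
Union: FIRST(H') = { *, +, -, ], id, num }.

{ *, +, -, ], id, num }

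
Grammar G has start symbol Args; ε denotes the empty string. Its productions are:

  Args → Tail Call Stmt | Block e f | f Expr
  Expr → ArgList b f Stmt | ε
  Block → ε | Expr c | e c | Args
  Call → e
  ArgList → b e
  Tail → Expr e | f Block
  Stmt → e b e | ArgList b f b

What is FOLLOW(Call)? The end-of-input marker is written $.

{ b, e }

In Args → Tail Call Stmt: add FIRST(Stmt) = { b, e }.
Union: FOLLOW(Call) = { b, e }.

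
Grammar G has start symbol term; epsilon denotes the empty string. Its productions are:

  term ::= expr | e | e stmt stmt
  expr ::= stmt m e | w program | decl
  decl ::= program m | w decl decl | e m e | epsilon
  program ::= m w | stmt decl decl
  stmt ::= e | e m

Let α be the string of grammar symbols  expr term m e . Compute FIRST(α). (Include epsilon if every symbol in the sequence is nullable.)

{ e, m, w }

Add FIRST(expr)\{epsilon} = { e, m, w }; expr is nullable, continue.
Add FIRST(term)\{epsilon} = { e, m, w }; term is nullable, continue.
m is a terminal; add {m} and stop.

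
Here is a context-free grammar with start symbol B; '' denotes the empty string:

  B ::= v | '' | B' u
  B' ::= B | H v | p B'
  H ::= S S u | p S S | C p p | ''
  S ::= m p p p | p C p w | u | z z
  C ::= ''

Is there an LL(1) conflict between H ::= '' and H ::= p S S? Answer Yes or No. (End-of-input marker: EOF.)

FIRST('') = { '' } and FIRST(p S S) = { p }.
The first is nullable but FOLLOW(H) = { v } is disjoint from FIRST of the second.

No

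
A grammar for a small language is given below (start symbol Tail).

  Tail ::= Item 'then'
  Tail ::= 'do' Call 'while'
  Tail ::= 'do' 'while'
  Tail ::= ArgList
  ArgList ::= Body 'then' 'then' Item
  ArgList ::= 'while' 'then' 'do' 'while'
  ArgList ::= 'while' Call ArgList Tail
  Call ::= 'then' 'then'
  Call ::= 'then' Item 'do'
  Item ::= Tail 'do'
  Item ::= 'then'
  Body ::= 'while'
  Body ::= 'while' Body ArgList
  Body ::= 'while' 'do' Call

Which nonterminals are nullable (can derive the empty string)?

No nonterminal has an empty production or an RHS whose symbols are all nullable.

{ } (none)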